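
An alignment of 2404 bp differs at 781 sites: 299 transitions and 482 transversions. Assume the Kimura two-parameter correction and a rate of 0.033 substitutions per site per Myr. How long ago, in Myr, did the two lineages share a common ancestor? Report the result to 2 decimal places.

6.46

P = 299/2404 ≈ 0.124376 and Q = 482/2404 ≈ 0.200499.
Under the Kimura two-parameter model, d = −½ ln(1 − 2P − Q) − ¼ ln(1 − 2Q).
1 − 2P − Q = 0.550749, giving −½ ln(0.550749) = 0.298238.
1 − 2Q = 0.599002, giving −¼ ln(0.599002) = 0.128123.
d = 0.298238 + 0.128123 = 0.426361.
Under a molecular clock d = 2μt, so t = d/(2μ) = 0.426361 / (2 × 0.033) = 6.46 Myr.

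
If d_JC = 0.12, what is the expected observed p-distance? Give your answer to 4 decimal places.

0.1109

p = (3/4)(1 − e^(−4d/3)) = 0.75 × (1 − e^(-0.16)) = 0.75 × (1 − 0.852144) = 0.110892.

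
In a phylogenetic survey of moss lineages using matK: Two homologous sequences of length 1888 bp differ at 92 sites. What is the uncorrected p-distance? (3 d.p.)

0.049

p = 92/1888 = 0.048728… ≈ 0.049 (to 3 d.p.).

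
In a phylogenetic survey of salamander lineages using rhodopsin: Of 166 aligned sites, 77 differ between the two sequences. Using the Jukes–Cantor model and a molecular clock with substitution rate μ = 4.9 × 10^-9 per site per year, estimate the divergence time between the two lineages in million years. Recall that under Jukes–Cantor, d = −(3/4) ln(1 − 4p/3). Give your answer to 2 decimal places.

73.74

p = 77/166 ≈ 0.463855.
d = −(3/4) ln(1 − 4p/3) = −0.75 ln(1 − 0.618473) = −0.75 ln(0.381527)
  = −0.75 × (-0.963574) = 0.722681 substitutions/site.
Under a molecular clock d = 2μt, so t = d/(2μ) = 0.722681 / (2 × 4.9 × 10^-9) = 73.74 million years.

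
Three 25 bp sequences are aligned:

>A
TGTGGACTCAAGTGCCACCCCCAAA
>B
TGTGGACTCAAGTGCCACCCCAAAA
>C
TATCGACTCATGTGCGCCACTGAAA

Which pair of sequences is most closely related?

A–B: 1/25 differ, p = 0.040, d = 0.041.
A–C: 8/25 differ, p = 0.320, d = 0.417.
B–C: 8/25 differ, p = 0.320, d = 0.417.
The smallest distance is between A and B.

A and B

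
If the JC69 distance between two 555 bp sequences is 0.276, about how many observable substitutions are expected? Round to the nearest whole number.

Invert JC69: p = (3/4)(1 − e^(−4d/3)) = 0.75 × (1 − e^(-0.368)) = 0.75 × (1 − 0.692117) = 0.230912.
Expected differing sites = pL ≈ 0.230912 × 555 = 128.15616 ≈ 128.

128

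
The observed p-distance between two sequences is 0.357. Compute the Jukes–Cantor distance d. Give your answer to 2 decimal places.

0.48

d = −(3/4) ln(1 − 4p/3) = −0.75 ln(1 − 0.476) = −0.75 ln(0.524)
  = −0.75 × (-0.646264) = 0.484698 substitutions/site.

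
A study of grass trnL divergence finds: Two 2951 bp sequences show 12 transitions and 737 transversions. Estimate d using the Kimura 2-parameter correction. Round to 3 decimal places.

0.322

P = 12/2951 ≈ 0.004066 and Q = 737/2951 ≈ 0.249746.
Under the Kimura two-parameter model, d = −½ ln(1 − 2P − Q) − ¼ ln(1 − 2Q).
1 − 2P − Q = 0.742122, giving −½ ln(0.742122) = 0.149121.
1 − 2Q = 0.500508, giving −¼ ln(0.500508) = 0.173033.
d = 0.149121 + 0.173033 = 0.322154.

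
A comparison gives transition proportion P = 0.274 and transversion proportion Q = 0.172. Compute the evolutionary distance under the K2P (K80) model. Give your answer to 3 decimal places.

0.742

Under the Kimura two-parameter model, d = −½ ln(1 − 2P − Q) − ¼ ln(1 − 2Q).
1 − 2P − Q = 0.28, giving −½ ln(0.28) = 0.636483.
1 − 2Q = 0.656, giving −¼ ln(0.656) = 0.105399.
d = 0.636483 + 0.105399 = 0.741882.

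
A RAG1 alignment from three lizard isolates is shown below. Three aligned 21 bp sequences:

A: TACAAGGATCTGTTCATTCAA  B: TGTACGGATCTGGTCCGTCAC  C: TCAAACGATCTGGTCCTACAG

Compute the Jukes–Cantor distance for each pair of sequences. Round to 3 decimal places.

d(A,B) = 0.441, d(A,C) = 0.441, d(B,C) = 0.441

A–B: 7/21 sites differ → p ≈ 0.333333, d = −0.75 ln(1 − 0.444444) = 0.440839 ≈ 0.441.
A–C: 7/21 sites differ → p ≈ 0.333333, d = −0.75 ln(1 − 0.444444) = 0.440839 ≈ 0.441.
B–C: 7/21 sites differ → p ≈ 0.333333, d = −0.75 ln(1 − 0.444444) = 0.440839 ≈ 0.441.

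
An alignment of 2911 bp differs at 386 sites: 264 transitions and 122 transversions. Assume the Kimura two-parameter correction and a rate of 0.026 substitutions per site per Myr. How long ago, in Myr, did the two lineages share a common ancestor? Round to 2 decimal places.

2.85

P = 264/2911 ≈ 0.09069 and Q = 122/2911 ≈ 0.04191.
Under the Kimura two-parameter model, d = −½ ln(1 − 2P − Q) − ¼ ln(1 − 2Q).
1 − 2P − Q = 0.77671, giving −½ ln(0.77671) = 0.126344.
1 − 2Q = 0.91618, giving −¼ ln(0.91618) = 0.021886.
d = 0.126344 + 0.021886 = 0.148230.
Under a molecular clock d = 2μt, so t = d/(2μ) = 0.148230 / (2 × 0.026) = 2.85 Myr.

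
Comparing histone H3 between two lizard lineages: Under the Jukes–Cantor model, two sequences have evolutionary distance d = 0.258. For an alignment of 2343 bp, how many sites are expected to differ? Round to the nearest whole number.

511

Invert JC69: p = (3/4)(1 − e^(−4d/3)) = 0.75 × (1 − e^(-0.344)) = 0.75 × (1 − 0.708929) = 0.218303.
Expected differing sites = pL ≈ 0.218303 × 2343 = 511.483929 ≈ 511.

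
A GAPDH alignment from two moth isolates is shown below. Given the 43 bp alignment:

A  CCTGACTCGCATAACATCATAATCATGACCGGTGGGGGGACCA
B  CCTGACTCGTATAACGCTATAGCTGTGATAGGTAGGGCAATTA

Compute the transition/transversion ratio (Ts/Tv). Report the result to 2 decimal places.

6.50

Transitions are A↔G and C↔T; transversions are all other mismatches.
Transitions: 13. Transversions: 2.
R = 13/2 = 6.50.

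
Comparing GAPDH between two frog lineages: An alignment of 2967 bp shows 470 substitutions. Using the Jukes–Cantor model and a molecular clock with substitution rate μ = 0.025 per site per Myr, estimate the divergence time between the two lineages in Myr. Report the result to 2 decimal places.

3.56

p = 470/2967 ≈ 0.158409.
d = −(3/4) ln(1 − 4p/3) = −0.75 ln(1 − 0.211212) = −0.75 ln(0.788788)
  = −0.75 × (-0.237258) = 0.177944 substitutions/site.
Under a molecular clock d = 2μt, so t = d/(2μ) = 0.177944 / (2 × 0.025) = 3.56 Myr.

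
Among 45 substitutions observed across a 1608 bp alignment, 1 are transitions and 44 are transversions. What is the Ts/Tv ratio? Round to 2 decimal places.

0.02

R = 1/44 = 0.022727… ≈ 0.02 (to 2 d.p.).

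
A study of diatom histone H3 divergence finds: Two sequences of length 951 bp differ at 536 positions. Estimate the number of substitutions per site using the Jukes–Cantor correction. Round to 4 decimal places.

p = 536/951 ≈ 0.563617.
d = −(3/4) ln(1 − 4p/3) = −0.75 ln(1 − 0.751489) = −0.75 ln(0.248511)
  = −0.75 × (-1.392268) = 1.044201 substitutions/site.

1.0442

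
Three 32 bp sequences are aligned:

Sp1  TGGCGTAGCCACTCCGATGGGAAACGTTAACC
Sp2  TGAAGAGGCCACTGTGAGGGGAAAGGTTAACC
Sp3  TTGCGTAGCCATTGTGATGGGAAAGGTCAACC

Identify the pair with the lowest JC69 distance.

Sp1–Sp2: 8/32 differ, p = 0.250, d = 0.304.
Sp1–Sp3: 6/32 differ, p = 0.188, d = 0.216.
Sp2–Sp3: 8/32 differ, p = 0.250, d = 0.304.
The smallest distance is between Sp1 and Sp3.

Sp1 and Sp3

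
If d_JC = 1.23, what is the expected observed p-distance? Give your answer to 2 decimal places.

0.60

p = (3/4)(1 − e^(−4d/3)) = 0.75 × (1 − e^(-1.64)) = 0.75 × (1 − 0.193980) = 0.604515.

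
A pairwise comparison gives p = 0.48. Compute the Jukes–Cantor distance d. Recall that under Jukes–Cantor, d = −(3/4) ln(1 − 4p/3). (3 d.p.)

d = −(3/4) ln(1 − 4p/3) = −0.75 ln(1 − 0.64) = −0.75 ln(0.36)
  = −0.75 × (-1.021651) = 0.766238 substitutions/site.

0.766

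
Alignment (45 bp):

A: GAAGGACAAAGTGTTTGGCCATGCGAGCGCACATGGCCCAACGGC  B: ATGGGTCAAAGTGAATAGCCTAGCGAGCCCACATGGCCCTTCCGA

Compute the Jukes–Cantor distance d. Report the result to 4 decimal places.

The sequences differ at 14 of 45 sites, so p = 14/45 ≈ 0.311111.
d = −(3/4) ln(1 − 4p/3) = −0.75 ln(1 − 0.414815) = −0.75 ln(0.585185)
  = −0.75 × (-0.535827) = 0.401870 substitutions/site.

0.4019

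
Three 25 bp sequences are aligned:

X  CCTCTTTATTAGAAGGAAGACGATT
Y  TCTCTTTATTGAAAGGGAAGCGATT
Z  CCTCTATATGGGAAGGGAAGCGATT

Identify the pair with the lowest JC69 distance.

X–Y: 6/25 differ, p = 0.240, d = 0.289.
X–Z: 6/25 differ, p = 0.240, d = 0.289.
Y–Z: 4/25 differ, p = 0.160, d = 0.180.
The smallest distance is between Y and Z.

Y and Z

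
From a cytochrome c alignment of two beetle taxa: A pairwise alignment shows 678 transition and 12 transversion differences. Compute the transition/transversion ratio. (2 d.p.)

56.50

R = 678/12 = 56.50.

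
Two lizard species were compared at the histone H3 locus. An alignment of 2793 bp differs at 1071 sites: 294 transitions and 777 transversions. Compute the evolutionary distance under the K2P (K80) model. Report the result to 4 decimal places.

0.5386

P = 294/2793 ≈ 0.105263 and Q = 777/2793 ≈ 0.278195.
Under the Kimura two-parameter model, d = −½ ln(1 − 2P − Q) − ¼ ln(1 − 2Q).
1 − 2P − Q = 0.511279, giving −½ ln(0.511279) = 0.335420.
1 − 2Q = 0.44361, giving −¼ ln(0.44361) = 0.203202.
d = 0.335420 + 0.203202 = 0.538622.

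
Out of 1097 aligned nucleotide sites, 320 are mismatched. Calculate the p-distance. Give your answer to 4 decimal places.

p = 320/1097 = 0.291704… ≈ 0.2917 (to 4 d.p.).

0.2917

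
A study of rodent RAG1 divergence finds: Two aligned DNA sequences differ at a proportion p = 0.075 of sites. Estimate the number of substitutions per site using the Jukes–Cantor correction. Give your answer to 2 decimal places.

d = −(3/4) ln(1 − 4p/3) = −0.75 ln(1 − 0.1) = −0.75 ln(0.9)
  = −0.75 × (-0.105361) = 0.079021 substitutions/site.

0.08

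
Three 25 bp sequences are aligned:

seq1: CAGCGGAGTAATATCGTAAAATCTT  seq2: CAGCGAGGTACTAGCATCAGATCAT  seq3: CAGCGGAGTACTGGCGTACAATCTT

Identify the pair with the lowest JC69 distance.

seq1–seq2: 8/25 differ, p = 0.320, d = 0.417.
seq1–seq3: 4/25 differ, p = 0.160, d = 0.180.
seq2–seq3: 8/25 differ, p = 0.320, d = 0.417.
The smallest distance is between seq1 and seq3.

seq1 and seq3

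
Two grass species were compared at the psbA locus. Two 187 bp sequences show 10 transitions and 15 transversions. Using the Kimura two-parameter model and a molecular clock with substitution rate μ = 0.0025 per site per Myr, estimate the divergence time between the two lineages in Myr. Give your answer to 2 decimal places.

P = 10/187 ≈ 0.053476 and Q = 15/187 ≈ 0.080214.
Under the Kimura two-parameter model, d = −½ ln(1 − 2P − Q) − ¼ ln(1 − 2Q).
1 − 2P − Q = 0.812834, giving −½ ln(0.812834) = 0.103614.
1 − 2Q = 0.839572, giving −¼ ln(0.839572) = 0.043716.
d = 0.103614 + 0.043716 = 0.147330.
Under a molecular clock d = 2μt, so t = d/(2μ) = 0.147330 / (2 × 0.0025) = 29.47 Myr.

29.47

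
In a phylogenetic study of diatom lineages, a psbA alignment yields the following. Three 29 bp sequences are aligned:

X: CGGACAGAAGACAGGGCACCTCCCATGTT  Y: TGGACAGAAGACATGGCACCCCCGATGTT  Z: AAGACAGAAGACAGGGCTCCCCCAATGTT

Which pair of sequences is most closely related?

X and Y

X–Y: 4/29 differ, p = 0.138, d = 0.152.
X–Z: 5/29 differ, p = 0.172, d = 0.196.
Y–Z: 5/29 differ, p = 0.172, d = 0.196.
The smallest distance is between X and Y.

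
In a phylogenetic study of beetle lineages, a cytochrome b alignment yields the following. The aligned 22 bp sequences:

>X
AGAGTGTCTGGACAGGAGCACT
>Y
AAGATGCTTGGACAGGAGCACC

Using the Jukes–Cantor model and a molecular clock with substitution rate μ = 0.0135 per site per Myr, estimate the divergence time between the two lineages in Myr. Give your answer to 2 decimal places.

12.56

The sequences differ at 6 of 22 sites (2, 3, 4, 7, 8, 22), so p = 6/22 ≈ 0.272727.
d = −(3/4) ln(1 − 4p/3) = −0.75 ln(1 − 0.363636) = −0.75 ln(0.636364)
  = −0.75 × (-0.451985) = 0.338989 substitutions/site.
Under a molecular clock d = 2μt, so t = d/(2μ) = 0.338989 / (2 × 0.0135) = 12.56 Myr.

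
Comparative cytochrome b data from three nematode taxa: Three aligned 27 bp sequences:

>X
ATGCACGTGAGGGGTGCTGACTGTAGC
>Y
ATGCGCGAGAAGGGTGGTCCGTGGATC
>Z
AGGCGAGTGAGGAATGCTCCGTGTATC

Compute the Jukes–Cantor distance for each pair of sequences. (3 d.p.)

d(X,Y) = 0.441, d(X,Z) = 0.441, d(Y,Z) = 0.377

X–Y: 9/27 sites differ → p ≈ 0.333333, d = −0.75 ln(1 − 0.444444) = 0.440839 ≈ 0.441.
X–Z: 9/27 sites differ → p ≈ 0.333333, d = −0.75 ln(1 − 0.444444) = 0.440839 ≈ 0.441.
Y–Z: 8/27 sites differ → p ≈ 0.296296, d = −0.75 ln(1 − 0.395061) = 0.376971 ≈ 0.377.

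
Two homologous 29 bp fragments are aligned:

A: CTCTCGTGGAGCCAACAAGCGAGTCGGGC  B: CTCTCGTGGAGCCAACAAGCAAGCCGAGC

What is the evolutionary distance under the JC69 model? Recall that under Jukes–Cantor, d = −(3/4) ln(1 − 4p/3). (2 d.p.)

The sequences differ at 3 of 29 sites (21, 24, 27), so p = 3/29 ≈ 0.103448.
d = −(3/4) ln(1 − 4p/3) = −0.75 ln(1 − 0.137931) = −0.75 ln(0.862069)
  = −0.75 × (-0.148420) = 0.111315 substitutions/site.

0.11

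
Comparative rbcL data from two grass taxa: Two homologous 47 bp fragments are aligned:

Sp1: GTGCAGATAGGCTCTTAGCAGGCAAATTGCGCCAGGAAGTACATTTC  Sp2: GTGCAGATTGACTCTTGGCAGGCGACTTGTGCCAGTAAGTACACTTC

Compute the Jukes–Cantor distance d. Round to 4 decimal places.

0.1931

The sequences differ at 8 of 47 sites (9, 11, 17, 24, 26, 30, 36, 44), so p = 8/47 ≈ 0.170213.
d = −(3/4) ln(1 − 4p/3) = −0.75 ln(1 − 0.226951) = −0.75 ln(0.773049)
  = −0.75 × (-0.257413) = 0.193060 substitutions/site.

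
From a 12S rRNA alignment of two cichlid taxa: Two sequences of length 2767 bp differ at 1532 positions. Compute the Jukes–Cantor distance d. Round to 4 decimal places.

1.0052

p = 1532/2767 ≈ 0.553668.
d = −(3/4) ln(1 − 4p/3) = −0.75 ln(1 − 0.738224) = −0.75 ln(0.261776)
  = −0.75 × (-1.340266) = 1.005200 substitutions/site.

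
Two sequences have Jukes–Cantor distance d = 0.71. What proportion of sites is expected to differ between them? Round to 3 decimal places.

p = (3/4)(1 − e^(−4d/3)) = 0.75 × (1 − e^(-0.946667)) = 0.75 × (1 − 0.388032) = 0.458976.

0.459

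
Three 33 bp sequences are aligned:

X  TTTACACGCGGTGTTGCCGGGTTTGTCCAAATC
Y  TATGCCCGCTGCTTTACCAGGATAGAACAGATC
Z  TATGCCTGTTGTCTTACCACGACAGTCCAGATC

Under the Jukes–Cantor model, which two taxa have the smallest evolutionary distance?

Y and Z

X–Y: 13/33 differ, p = 0.394, d = 0.559.
X–Z: 14/33 differ, p = 0.424, d = 0.625.
Y–Z: 8/33 differ, p = 0.242, d = 0.293.
The smallest distance is between Y and Z.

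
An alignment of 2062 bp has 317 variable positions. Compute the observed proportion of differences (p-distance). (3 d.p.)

0.154

p = 317/2062 = 0.153734… ≈ 0.154 (to 3 d.p.).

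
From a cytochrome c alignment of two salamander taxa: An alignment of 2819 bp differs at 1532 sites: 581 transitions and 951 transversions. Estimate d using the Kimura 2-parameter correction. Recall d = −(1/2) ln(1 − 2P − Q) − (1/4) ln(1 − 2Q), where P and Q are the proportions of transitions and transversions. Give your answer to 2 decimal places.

0.97

P = 581/2819 ≈ 0.206101 and Q = 951/2819 ≈ 0.337354.
Under the Kimura two-parameter model, d = −½ ln(1 − 2P − Q) − ¼ ln(1 − 2Q).
1 − 2P − Q = 0.250444, giving −½ ln(0.250444) = 0.692260.
1 − 2Q = 0.325292, giving −¼ ln(0.325292) = 0.280758.
d = 0.692260 + 0.280758 = 0.973018.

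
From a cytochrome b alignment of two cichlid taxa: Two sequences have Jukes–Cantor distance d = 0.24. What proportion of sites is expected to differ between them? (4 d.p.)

p = (3/4)(1 − e^(−4d/3)) = 0.75 × (1 − e^(-0.32)) = 0.75 × (1 − 0.726149) = 0.205388.

0.2054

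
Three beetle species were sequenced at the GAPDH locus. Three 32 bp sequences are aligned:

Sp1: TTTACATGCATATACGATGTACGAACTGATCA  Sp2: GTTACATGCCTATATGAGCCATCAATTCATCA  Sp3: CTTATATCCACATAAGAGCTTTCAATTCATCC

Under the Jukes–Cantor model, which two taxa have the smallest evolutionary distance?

Sp1–Sp2: 10/32 differ, p = 0.313, d = 0.404.
Sp1–Sp3: 13/32 differ, p = 0.406, d = 0.585.
Sp2–Sp3: 9/32 differ, p = 0.281, d = 0.353.
The smallest distance is between Sp2 and Sp3.

Sp2 and Sp3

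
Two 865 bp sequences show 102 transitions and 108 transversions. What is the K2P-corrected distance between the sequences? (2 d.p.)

P = 102/865 ≈ 0.117919 and Q = 108/865 ≈ 0.124855.
Under the Kimura two-parameter model, d = −½ ln(1 − 2P − Q) − ¼ ln(1 − 2Q).
1 − 2P − Q = 0.639307, giving −½ ln(0.639307) = 0.223685.
1 − 2Q = 0.75029, giving −¼ ln(0.75029) = 0.071824.
d = 0.223685 + 0.071824 = 0.295509.

0.30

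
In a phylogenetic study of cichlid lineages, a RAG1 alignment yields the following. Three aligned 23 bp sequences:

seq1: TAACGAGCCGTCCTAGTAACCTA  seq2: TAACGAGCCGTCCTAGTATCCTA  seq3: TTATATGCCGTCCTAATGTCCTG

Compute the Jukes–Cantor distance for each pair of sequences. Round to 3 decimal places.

d(seq1,seq2) = 0.045, d(seq1,seq3) = 0.467, d(seq2,seq3) = 0.390

seq1–seq2: 1/23 sites differ → p ≈ 0.043478, d = −0.75 ln(1 − 0.057971) = 0.044789 ≈ 0.045.
seq1–seq3: 8/23 sites differ → p ≈ 0.347826, d = −0.75 ln(1 − 0.463768) = 0.467391 ≈ 0.467.
seq2–seq3: 7/23 sites differ → p ≈ 0.304348, d = −0.75 ln(1 − 0.405797) = 0.390401 ≈ 0.390.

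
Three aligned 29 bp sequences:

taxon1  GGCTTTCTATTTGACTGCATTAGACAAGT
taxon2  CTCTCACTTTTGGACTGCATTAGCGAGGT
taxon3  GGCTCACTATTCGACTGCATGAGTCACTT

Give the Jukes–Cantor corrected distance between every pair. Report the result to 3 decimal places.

taxon1–taxon2: 9/29 sites differ → p ≈ 0.310345, d = −0.75 ln(1 − 0.413793) = 0.400562 ≈ 0.401.
taxon1–taxon3: 7/29 sites differ → p ≈ 0.241379, d = −0.75 ln(1 − 0.321839) = 0.291278 ≈ 0.291.
taxon2–taxon3: 9/29 sites differ → p ≈ 0.310345, d = −0.75 ln(1 − 0.413793) = 0.400562 ≈ 0.401.

d(taxon1,taxon2) = 0.401, d(taxon1,taxon3) = 0.291, d(taxon2,taxon3) = 0.401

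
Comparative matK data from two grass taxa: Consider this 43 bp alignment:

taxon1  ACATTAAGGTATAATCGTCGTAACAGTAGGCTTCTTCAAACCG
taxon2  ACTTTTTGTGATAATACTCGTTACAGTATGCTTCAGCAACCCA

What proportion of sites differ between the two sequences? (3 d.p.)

0.302

The sequences differ at 13 of 43 positions.
p = 13/43 = 0.302325… ≈ 0.302 (to 3 d.p.).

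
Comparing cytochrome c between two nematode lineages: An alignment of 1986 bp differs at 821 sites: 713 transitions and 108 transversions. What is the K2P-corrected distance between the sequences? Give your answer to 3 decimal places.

0.769

P = 713/1986 ≈ 0.359013 and Q = 108/1986 ≈ 0.054381.
Under the Kimura two-parameter model, d = −½ ln(1 − 2P − Q) − ¼ ln(1 − 2Q).
1 − 2P − Q = 0.227593, giving −½ ln(0.227593) = 0.740098.
1 − 2Q = 0.891238, giving −¼ ln(0.891238) = 0.028786.
d = 0.740098 + 0.028786 = 0.768884.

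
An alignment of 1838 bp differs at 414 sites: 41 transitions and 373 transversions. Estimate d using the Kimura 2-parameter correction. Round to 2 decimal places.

0.27

P = 41/1838 ≈ 0.022307 and Q = 373/1838 ≈ 0.202938.
Under the Kimura two-parameter model, d = −½ ln(1 − 2P − Q) − ¼ ln(1 − 2Q).
1 − 2P − Q = 0.752448, giving −½ ln(0.752448) = 0.142212.
1 − 2Q = 0.594124, giving −¼ ln(0.594124) = 0.130167.
d = 0.142212 + 0.130167 = 0.272379.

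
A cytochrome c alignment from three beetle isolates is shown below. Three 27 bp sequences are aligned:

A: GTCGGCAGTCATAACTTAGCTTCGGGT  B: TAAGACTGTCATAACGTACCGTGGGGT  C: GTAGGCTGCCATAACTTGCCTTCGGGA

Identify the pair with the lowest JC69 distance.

A and C

A–B: 9/27 differ, p = 0.333, d = 0.441.
A–C: 6/27 differ, p = 0.222, d = 0.264.
B–C: 9/27 differ, p = 0.333, d = 0.441.
The smallest distance is between A and C.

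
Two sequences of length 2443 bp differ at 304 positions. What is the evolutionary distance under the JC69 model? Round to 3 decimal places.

0.136

p = 304/2443 ≈ 0.124437.
d = −(3/4) ln(1 − 4p/3) = −0.75 ln(1 − 0.165916) = −0.75 ln(0.834084)
  = −0.75 × (-0.181421) = 0.136066 substitutions/site.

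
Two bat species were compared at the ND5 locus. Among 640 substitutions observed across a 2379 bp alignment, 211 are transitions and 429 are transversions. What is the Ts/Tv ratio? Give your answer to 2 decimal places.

0.49

R = 211/429 = 0.491841… ≈ 0.49 (to 2 d.p.).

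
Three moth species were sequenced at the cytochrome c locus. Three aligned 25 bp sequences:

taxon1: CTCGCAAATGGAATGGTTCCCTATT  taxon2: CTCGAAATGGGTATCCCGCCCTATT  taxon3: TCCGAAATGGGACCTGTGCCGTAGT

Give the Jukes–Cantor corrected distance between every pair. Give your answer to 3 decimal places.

taxon1–taxon2: 8/25 sites differ → p = 0.32, d = −0.75 ln(1 − 0.426667) = 0.417216 ≈ 0.417.
taxon1–taxon3: 11/25 sites differ → p = 0.44, d = −0.75 ln(1 − 0.586667) = 0.662626 ≈ 0.663.
taxon2–taxon3: 10/25 sites differ → p = 0.4, d = −0.75 ln(1 − 0.533333) = 0.571605 ≈ 0.572.

d(taxon1,taxon2) = 0.417, d(taxon1,taxon3) = 0.663, d(taxon2,taxon3) = 0.572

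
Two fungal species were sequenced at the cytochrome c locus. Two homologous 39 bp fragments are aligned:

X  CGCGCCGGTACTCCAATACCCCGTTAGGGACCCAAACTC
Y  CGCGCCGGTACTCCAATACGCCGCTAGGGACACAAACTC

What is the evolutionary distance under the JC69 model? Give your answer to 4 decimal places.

The sequences differ at 3 of 39 sites (20, 24, 32), so p = 3/39 ≈ 0.076923.
d = −(3/4) ln(1 − 4p/3) = −0.75 ln(1 − 0.102564) = −0.75 ln(0.897436)
  = −0.75 × (-0.108213) = 0.081160 substitutions/site.

0.0812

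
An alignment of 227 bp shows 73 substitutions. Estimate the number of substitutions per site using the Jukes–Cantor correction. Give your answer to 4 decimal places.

0.4200

p = 73/227 ≈ 0.321586.
d = −(3/4) ln(1 − 4p/3) = −0.75 ln(1 − 0.428781) = −0.75 ln(0.571219)
  = −0.75 × (-0.559983) = 0.419987 substitutions/site.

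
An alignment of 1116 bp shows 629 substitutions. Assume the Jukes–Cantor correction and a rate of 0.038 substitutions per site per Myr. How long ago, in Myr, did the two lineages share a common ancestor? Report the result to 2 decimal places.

p = 629/1116 ≈ 0.56362.
d = −(3/4) ln(1 − 4p/3) = −0.75 ln(1 − 0.751493) = −0.75 ln(0.248507)
  = −0.75 × (-1.392284) = 1.044213 substitutions/site.
Under a molecular clock d = 2μt, so t = d/(2μ) = 1.044213 / (2 × 0.038) = 13.74 Myr.

13.74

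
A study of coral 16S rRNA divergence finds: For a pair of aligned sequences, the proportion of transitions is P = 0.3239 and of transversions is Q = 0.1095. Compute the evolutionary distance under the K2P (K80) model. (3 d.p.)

0.770

Under the Kimura two-parameter model, d = −½ ln(1 − 2P − Q) − ¼ ln(1 − 2Q).
1 − 2P − Q = 0.2427, giving −½ ln(0.2427) = 0.707965.
1 − 2Q = 0.781, giving −¼ ln(0.781) = 0.061795.
d = 0.707965 + 0.061795 = 0.769760.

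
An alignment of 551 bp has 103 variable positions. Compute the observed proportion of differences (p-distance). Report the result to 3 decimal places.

p = 103/551 = 0.186932… ≈ 0.187 (to 3 d.p.).

0.187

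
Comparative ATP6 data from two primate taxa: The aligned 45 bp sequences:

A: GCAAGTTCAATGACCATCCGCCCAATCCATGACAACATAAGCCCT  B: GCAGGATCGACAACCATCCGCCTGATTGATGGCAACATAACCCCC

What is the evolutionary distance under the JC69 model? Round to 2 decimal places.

The sequences differ at 12 of 45 sites, so p = 12/45 ≈ 0.266667.
d = −(3/4) ln(1 − 4p/3) = −0.75 ln(1 − 0.355556) = −0.75 ln(0.644444)
  = −0.75 × (-0.439367) = 0.329525 substitutions/site.

0.33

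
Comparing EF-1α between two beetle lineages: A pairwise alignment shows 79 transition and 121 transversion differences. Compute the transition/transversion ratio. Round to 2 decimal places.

0.65

R = 79/121 = 0.652892… ≈ 0.65 (to 2 d.p.).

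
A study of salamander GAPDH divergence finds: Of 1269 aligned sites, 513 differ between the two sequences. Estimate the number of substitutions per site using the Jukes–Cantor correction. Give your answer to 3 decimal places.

p = 513/1269 ≈ 0.404255.
d = −(3/4) ln(1 − 4p/3) = −0.75 ln(1 − 0.539007) = −0.75 ln(0.460993)
  = −0.75 × (-0.774372) = 0.580779 substitutions/site.

0.581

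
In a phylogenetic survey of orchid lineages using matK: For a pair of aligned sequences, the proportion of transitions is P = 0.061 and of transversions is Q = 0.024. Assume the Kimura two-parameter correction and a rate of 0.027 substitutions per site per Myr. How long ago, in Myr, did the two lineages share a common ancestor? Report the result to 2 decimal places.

Under the Kimura two-parameter model, d = −½ ln(1 − 2P − Q) − ¼ ln(1 − 2Q).
1 − 2P − Q = 0.854, giving −½ ln(0.854) = 0.078912.
1 − 2Q = 0.952, giving −¼ ln(0.952) = 0.012298.
d = 0.078912 + 0.012298 = 0.091210.
Under a molecular clock d = 2μt, so t = d/(2μ) = 0.091210 / (2 × 0.027) = 1.69 Myr.

1.69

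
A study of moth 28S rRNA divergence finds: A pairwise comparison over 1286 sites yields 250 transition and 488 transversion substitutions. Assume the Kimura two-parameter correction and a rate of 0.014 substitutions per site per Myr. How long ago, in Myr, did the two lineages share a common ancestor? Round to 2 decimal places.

38.81

P = 250/1286 ≈ 0.194401 and Q = 488/1286 ≈ 0.379471.
Under the Kimura two-parameter model, d = −½ ln(1 − 2P − Q) − ¼ ln(1 − 2Q).
1 − 2P − Q = 0.231727, giving −½ ln(0.231727) = 0.731098.
1 − 2Q = 0.241058, giving −¼ ln(0.241058) = 0.355679.
d = 0.731098 + 0.355679 = 1.086777.
Under a molecular clock d = 2μt, so t = d/(2μ) = 1.086777 / (2 × 0.014) = 38.81 Myr.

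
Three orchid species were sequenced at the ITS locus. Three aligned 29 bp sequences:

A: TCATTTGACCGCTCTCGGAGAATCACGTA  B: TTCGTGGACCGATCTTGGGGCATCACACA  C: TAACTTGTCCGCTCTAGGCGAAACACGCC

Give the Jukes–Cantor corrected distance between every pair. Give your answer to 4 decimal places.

d(A,B) = 0.4618, d(A,C) = 0.3439, d(B,C) = 0.6018

A–B: 10/29 sites differ → p ≈ 0.344828, d = −0.75 ln(1 − 0.459771) = 0.461822 ≈ 0.4618.
A–C: 8/29 sites differ → p ≈ 0.275862, d = −0.75 ln(1 − 0.367816) = 0.343931 ≈ 0.3439.
B–C: 12/29 sites differ → p ≈ 0.413793, d = −0.75 ln(1 − 0.551724) = 0.601760 ≈ 0.6018.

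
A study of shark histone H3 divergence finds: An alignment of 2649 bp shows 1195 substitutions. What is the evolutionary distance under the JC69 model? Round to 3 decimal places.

p = 1195/2649 ≈ 0.451114.
d = −(3/4) ln(1 − 4p/3) = −0.75 ln(1 − 0.601485) = −0.75 ln(0.398515)
  = −0.75 × (-0.920010) = 0.690008 substitutions/site.

0.690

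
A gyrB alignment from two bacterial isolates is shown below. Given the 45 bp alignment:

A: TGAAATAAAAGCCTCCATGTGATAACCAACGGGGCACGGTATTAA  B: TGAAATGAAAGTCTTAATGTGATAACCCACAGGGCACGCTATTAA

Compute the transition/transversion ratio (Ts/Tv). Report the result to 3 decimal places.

Transitions are A↔G and C↔T; transversions are all other mismatches.
Transitions: 4. Transversions: 3.
R = 4/3 = 1.333333… ≈ 1.333 (to 3 d.p.).

1.333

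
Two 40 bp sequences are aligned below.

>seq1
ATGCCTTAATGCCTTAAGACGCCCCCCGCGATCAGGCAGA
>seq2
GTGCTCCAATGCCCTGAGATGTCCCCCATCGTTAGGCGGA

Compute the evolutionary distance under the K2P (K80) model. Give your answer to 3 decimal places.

Of 40 sites, 13 differences are transitions and 1 are transversions, so P = 13/40 = 0.325 and Q = 1/40 = 0.025.
Under the Kimura two-parameter model, d = −½ ln(1 − 2P − Q) − ¼ ln(1 − 2Q).
1 − 2P − Q = 0.325, giving −½ ln(0.325) = 0.561965.
1 − 2Q = 0.95, giving −¼ ln(0.95) = 0.012823.
d = 0.561965 + 0.012823 = 0.574788.

0.575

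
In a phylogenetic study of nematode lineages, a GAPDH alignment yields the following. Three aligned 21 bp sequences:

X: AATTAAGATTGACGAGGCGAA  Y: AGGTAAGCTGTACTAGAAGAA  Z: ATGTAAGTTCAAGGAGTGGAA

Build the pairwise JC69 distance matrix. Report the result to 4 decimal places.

d(X,Y) = 0.5319, d(X,Z) = 0.5319, d(Y,Z) = 0.5319

X–Y: 8/21 sites differ → p ≈ 0.380952, d = −0.75 ln(1 − 0.507936) = 0.531860 ≈ 0.5319.
X–Z: 8/21 sites differ → p ≈ 0.380952, d = −0.75 ln(1 − 0.507936) = 0.531860 ≈ 0.5319.
Y–Z: 8/21 sites differ → p ≈ 0.380952, d = −0.75 ln(1 − 0.507936) = 0.531860 ≈ 0.5319.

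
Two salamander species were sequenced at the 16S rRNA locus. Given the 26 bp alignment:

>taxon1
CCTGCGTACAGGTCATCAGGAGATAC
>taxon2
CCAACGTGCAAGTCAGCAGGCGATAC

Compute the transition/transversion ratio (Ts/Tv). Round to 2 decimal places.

1.00

Transitions are A↔G and C↔T; transversions are all other mismatches.
Transitions: 3. Transversions: 3.
R = 3/3 = 1.00.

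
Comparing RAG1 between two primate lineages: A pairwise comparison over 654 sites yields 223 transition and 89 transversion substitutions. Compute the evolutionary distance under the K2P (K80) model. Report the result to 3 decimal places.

0.931

P = 223/654 ≈ 0.340979 and Q = 89/654 ≈ 0.136086.
Under the Kimura two-parameter model, d = −½ ln(1 − 2P − Q) − ¼ ln(1 − 2Q).
1 − 2P − Q = 0.181956, giving −½ ln(0.181956) = 0.851995.
1 − 2Q = 0.727828, giving −¼ ln(0.727828) = 0.079423.
d = 0.851995 + 0.079423 = 0.931418.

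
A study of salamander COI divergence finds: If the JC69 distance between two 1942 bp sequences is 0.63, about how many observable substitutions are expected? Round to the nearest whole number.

Invert JC69: p = (3/4)(1 − e^(−4d/3)) = 0.75 × (1 − e^(-0.84)) = 0.75 × (1 − 0.431711) = 0.426217.
Expected differing sites = pL ≈ 0.426217 × 1942 = 827.713414 ≈ 828.

828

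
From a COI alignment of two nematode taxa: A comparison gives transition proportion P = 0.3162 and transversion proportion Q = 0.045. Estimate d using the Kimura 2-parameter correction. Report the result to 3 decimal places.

0.589

Under the Kimura two-parameter model, d = −½ ln(1 − 2P − Q) − ¼ ln(1 − 2Q).
1 − 2P − Q = 0.3226, giving −½ ln(0.3226) = 0.565671.
1 − 2Q = 0.91, giving −¼ ln(0.91) = 0.023578.
d = 0.565671 + 0.023578 = 0.589249.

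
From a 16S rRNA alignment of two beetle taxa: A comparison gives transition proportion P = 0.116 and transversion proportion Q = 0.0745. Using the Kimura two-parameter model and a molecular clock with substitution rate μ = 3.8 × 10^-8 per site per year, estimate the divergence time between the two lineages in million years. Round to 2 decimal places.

2.94

Under the Kimura two-parameter model, d = −½ ln(1 − 2P − Q) − ¼ ln(1 − 2Q).
1 − 2P − Q = 0.6935, giving −½ ln(0.6935) = 0.183002.
1 − 2Q = 0.851, giving −¼ ln(0.851) = 0.040336.
d = 0.183002 + 0.040336 = 0.223338.
Under a molecular clock d = 2μt, so t = d/(2μ) = 0.223338 / (2 × 3.8 × 10^-8) = 2.94 million years.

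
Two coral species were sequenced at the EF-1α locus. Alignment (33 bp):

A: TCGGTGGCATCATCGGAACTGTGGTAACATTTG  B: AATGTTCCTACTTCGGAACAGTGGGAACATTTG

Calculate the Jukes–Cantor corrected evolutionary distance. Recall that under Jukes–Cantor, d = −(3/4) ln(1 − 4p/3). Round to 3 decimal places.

0.388

The sequences differ at 10 of 33 sites (1, 2, 3, 6, 7, 9, 10, 12, 20, 25), so p = 10/33 ≈ 0.30303.
d = −(3/4) ln(1 − 4p/3) = −0.75 ln(1 − 0.40404) = −0.75 ln(0.59596)
  = −0.75 × (-0.517582) = 0.388187 substitutions/site.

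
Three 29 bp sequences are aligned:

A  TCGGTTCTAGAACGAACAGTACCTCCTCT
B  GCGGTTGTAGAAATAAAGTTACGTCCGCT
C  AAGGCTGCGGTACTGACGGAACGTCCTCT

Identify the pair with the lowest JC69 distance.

A and B

A–B: 9/29 differ, p = 0.310, d = 0.401.
A–C: 12/29 differ, p = 0.414, d = 0.602.
B–C: 12/29 differ, p = 0.414, d = 0.602.
The smallest distance is between A and B.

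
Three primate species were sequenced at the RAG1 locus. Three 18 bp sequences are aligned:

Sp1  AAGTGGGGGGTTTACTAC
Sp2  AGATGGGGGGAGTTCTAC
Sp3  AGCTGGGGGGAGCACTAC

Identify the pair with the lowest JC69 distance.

Sp1–Sp2: 5/18 differ, p = 0.278, d = 0.347.
Sp1–Sp3: 5/18 differ, p = 0.278, d = 0.347.
Sp2–Sp3: 3/18 differ, p = 0.167, d = 0.188.
The smallest distance is between Sp2 and Sp3.

Sp2 and Sp3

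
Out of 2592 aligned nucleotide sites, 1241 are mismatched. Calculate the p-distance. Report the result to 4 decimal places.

p = 1241/2592 = 0.478780… ≈ 0.4788 (to 4 d.p.).

0.4788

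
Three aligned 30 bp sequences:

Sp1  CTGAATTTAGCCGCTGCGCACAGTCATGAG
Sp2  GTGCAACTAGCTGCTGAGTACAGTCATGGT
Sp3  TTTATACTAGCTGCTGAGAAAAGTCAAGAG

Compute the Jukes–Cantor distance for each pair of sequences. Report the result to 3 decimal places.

Sp1–Sp2: 9/30 sites differ → p = 0.3, d = −0.75 ln(1 − 0.4) = 0.383119 ≈ 0.383.
Sp1–Sp3: 10/30 sites differ → p ≈ 0.333333, d = −0.75 ln(1 − 0.444444) = 0.440839 ≈ 0.441.
Sp2–Sp3: 9/30 sites differ → p = 0.3, d = −0.75 ln(1 − 0.4) = 0.383119 ≈ 0.383.

d(Sp1,Sp2) = 0.383, d(Sp1,Sp3) = 0.441, d(Sp2,Sp3) = 0.383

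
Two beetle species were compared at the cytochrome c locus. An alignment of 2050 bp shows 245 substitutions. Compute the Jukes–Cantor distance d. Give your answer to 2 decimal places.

p = 245/2050 ≈ 0.119512.
d = −(3/4) ln(1 − 4p/3) = −0.75 ln(1 − 0.159349) = −0.75 ln(0.840651)
  = −0.75 × (-0.173579) = 0.130184 substitutions/site.

0.13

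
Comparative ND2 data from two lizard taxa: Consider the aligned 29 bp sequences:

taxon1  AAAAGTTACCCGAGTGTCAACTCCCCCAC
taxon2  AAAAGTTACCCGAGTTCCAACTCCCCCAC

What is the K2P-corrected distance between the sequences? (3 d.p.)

Of 29 sites, 1 differences are transitions and 1 are transversions, so P = 1/29 ≈ 0.034483 and Q = 1/29 ≈ 0.034483.
Under the Kimura two-parameter model, d = −½ ln(1 − 2P − Q) − ¼ ln(1 − 2Q).
1 − 2P − Q = 0.896551, giving −½ ln(0.896551) = 0.054600.
1 − 2Q = 0.931034, giving −¼ ln(0.931034) = 0.017865.
d = 0.054600 + 0.017865 = 0.072465.

0.072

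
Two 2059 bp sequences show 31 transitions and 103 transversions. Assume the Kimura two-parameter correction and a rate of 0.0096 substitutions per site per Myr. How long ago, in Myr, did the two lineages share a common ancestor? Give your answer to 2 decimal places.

3.55

P = 31/2059 ≈ 0.015056 and Q = 103/2059 ≈ 0.050024.
Under the Kimura two-parameter model, d = −½ ln(1 − 2P − Q) − ¼ ln(1 − 2Q).
1 − 2P − Q = 0.919864, giving −½ ln(0.919864) = 0.041765.
1 − 2Q = 0.899952, giving −¼ ln(0.899952) = 0.026353.
d = 0.041765 + 0.026353 = 0.068118.
Under a molecular clock d = 2μt, so t = d/(2μ) = 0.068118 / (2 × 0.0096) = 3.55 Myr.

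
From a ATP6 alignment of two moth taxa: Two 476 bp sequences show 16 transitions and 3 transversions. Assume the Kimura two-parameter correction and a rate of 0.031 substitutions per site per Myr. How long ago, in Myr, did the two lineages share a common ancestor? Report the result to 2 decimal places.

0.67

P = 16/476 ≈ 0.033613 and Q = 3/476 ≈ 0.006303.
Under the Kimura two-parameter model, d = −½ ln(1 − 2P − Q) − ¼ ln(1 − 2Q).
1 − 2P − Q = 0.926471, giving −½ ln(0.926471) = 0.038186.
1 − 2Q = 0.987394, giving −¼ ln(0.987394) = 0.003172.
d = 0.038186 + 0.003172 = 0.041358.
Under a molecular clock d = 2μt, so t = d/(2μ) = 0.041358 / (2 × 0.031) = 0.67 Myr.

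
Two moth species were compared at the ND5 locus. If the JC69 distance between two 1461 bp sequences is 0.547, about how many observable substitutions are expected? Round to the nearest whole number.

567

Invert JC69: p = (3/4)(1 − e^(−4d/3)) = 0.75 × (1 − e^(-0.729333)) = 0.75 × (1 − 0.482231) = 0.388327.
Expected differing sites = pL ≈ 0.388327 × 1461 = 567.345747 ≈ 567.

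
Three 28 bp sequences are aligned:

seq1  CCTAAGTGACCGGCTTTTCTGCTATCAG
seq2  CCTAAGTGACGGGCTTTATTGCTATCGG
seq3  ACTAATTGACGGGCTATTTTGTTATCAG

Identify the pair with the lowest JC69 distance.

seq1 and seq2

seq1–seq2: 4/28 differ, p = 0.143, d = 0.158.
seq1–seq3: 6/28 differ, p = 0.214, d = 0.252.
seq2–seq3: 6/28 differ, p = 0.214, d = 0.252.
The smallest distance is between seq1 and seq2.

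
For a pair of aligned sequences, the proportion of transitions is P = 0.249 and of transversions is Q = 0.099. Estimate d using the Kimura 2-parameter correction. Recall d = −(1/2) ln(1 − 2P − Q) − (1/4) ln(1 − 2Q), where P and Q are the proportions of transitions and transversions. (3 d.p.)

Under the Kimura two-parameter model, d = −½ ln(1 − 2P − Q) − ¼ ln(1 − 2Q).
1 − 2P − Q = 0.403, giving −½ ln(0.403) = 0.454409.
1 − 2Q = 0.802, giving −¼ ln(0.802) = 0.055162.
d = 0.454409 + 0.055162 = 0.509571.

0.510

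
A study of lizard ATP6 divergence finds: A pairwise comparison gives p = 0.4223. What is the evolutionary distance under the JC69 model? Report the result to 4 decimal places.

d = −(3/4) ln(1 − 4p/3) = −0.75 ln(1 − 0.563067) = −0.75 ln(0.436933)
  = −0.75 × (-0.827975) = 0.620981 substitutions/site.

0.6210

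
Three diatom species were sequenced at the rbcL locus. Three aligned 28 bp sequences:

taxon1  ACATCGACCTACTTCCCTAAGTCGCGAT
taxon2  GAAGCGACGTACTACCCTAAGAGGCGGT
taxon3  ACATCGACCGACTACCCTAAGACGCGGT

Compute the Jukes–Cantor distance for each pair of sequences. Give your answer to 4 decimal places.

d(taxon1,taxon2) = 0.3597, d(taxon1,taxon3) = 0.1585, d(taxon2,taxon3) = 0.2524

taxon1–taxon2: 8/28 sites differ → p ≈ 0.285714, d = −0.75 ln(1 − 0.380952) = 0.359679 ≈ 0.3597.
taxon1–taxon3: 4/28 sites differ → p ≈ 0.142857, d = −0.75 ln(1 − 0.190476) = 0.158482 ≈ 0.1585.
taxon2–taxon3: 6/28 sites differ → p ≈ 0.214286, d = −0.75 ln(1 − 0.285715) = 0.252355 ≈ 0.2524.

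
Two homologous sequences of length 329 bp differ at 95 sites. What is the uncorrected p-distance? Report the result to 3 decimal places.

0.289

p = 95/329 = 0.288753… ≈ 0.289 (to 3 d.p.).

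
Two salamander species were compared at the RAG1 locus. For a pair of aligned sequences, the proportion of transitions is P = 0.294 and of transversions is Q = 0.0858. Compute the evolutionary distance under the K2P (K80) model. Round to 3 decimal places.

0.607

Under the Kimura two-parameter model, d = −½ ln(1 − 2P − Q) − ¼ ln(1 − 2Q).
1 − 2P − Q = 0.3262, giving −½ ln(0.3262) = 0.560122.
1 − 2Q = 0.8284, giving −¼ ln(0.8284) = 0.047065.
d = 0.560122 + 0.047065 = 0.607187.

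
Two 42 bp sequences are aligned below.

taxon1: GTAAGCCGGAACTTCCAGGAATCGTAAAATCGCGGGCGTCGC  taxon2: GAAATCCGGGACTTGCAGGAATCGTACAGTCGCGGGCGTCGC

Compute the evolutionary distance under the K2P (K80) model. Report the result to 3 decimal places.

0.158

Of 42 sites, 2 differences are transitions and 4 are transversions, so P = 2/42 ≈ 0.047619 and Q = 4/42 ≈ 0.095238.
Under the Kimura two-parameter model, d = −½ ln(1 − 2P − Q) − ¼ ln(1 − 2Q).
1 − 2P − Q = 0.809524, giving −½ ln(0.809524) = 0.105654.
1 − 2Q = 0.809524, giving −¼ ln(0.809524) = 0.052827.
d = 0.105654 + 0.052827 = 0.158481.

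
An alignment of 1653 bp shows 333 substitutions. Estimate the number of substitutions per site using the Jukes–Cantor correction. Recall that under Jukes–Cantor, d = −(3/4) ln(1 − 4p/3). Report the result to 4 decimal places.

p = 333/1653 ≈ 0.201452.
d = −(3/4) ln(1 − 4p/3) = −0.75 ln(1 − 0.268603) = −0.75 ln(0.731397)
  = −0.75 × (-0.312799) = 0.234599 substitutions/site.

0.2346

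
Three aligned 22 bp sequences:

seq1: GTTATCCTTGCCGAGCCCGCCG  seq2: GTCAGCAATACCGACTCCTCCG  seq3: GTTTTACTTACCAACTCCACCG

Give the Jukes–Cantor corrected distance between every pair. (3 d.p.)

d(seq1,seq2) = 0.497, d(seq1,seq3) = 0.414, d(seq2,seq3) = 0.497

seq1–seq2: 8/22 sites differ → p ≈ 0.363636, d = −0.75 ln(1 − 0.484848) = 0.497470 ≈ 0.497.
seq1–seq3: 7/22 sites differ → p ≈ 0.318182, d = −0.75 ln(1 − 0.424243) = 0.414052 ≈ 0.414.
seq2–seq3: 8/22 sites differ → p ≈ 0.363636, d = −0.75 ln(1 − 0.484848) = 0.497470 ≈ 0.497.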